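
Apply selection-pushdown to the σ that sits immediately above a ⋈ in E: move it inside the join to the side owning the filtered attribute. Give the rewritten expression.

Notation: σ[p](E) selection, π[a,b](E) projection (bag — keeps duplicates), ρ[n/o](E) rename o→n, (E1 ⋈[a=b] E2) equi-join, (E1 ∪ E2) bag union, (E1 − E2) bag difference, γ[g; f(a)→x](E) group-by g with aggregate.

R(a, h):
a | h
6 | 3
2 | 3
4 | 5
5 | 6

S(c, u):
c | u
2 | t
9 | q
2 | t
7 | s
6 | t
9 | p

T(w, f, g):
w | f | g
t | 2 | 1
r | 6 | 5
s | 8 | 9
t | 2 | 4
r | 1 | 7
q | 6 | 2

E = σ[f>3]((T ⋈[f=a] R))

σ filters on f, owned by the left side.
E' = (σ[f>3](T) ⋈[f=a] R)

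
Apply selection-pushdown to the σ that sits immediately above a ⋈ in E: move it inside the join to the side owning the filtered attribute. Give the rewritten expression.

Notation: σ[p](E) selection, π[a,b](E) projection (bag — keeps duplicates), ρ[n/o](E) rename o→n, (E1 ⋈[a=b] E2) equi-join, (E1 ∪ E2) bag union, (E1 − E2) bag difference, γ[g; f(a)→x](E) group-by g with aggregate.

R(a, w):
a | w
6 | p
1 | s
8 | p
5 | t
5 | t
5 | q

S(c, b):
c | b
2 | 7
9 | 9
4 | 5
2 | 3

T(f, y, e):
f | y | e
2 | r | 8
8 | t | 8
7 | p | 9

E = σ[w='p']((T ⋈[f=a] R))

σ filters on w, owned by the right side.
E' = (T ⋈[f=a] σ[w='p'](R))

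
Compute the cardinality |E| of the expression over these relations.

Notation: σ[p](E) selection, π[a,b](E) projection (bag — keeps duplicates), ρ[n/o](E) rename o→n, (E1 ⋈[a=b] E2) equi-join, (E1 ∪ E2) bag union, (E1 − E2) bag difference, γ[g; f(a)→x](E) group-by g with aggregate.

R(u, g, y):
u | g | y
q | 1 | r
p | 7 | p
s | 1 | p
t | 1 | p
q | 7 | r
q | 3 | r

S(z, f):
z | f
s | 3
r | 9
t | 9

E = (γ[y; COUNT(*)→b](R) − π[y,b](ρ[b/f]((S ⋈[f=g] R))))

Stepwise |·|:
  R → 6
  γ[y; COUNT(*)→b](R) → 2
  S → 3
  R → 6
  (S ⋈[f=g] R) → 1
  ρ[b/f]((S ⋈[f=g] R)) → 1
  π[y,b](ρ[b/f]((S ⋈[f=g] R))) → 1
  (γ[y; COUNT(*)→b](R) − π[y,b](ρ[b/f]((S ⋈[f=g] R)))) → 1

|E| = 1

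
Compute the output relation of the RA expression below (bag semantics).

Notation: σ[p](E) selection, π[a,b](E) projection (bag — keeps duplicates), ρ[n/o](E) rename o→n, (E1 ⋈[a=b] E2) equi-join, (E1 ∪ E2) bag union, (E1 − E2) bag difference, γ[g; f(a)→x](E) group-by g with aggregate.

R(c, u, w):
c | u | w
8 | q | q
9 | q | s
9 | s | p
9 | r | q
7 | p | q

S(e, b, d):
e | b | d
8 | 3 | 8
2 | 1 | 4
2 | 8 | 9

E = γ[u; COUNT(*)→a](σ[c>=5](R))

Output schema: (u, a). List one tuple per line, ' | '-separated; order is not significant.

Stepwise |·|:
  R → 5
  σ[c>=5](R) → 5
  γ[u; COUNT(*)→a](σ[c>=5](R)) → 4

== RESULT ==
u | a
p | 1
q | 2
r | 1
s | 1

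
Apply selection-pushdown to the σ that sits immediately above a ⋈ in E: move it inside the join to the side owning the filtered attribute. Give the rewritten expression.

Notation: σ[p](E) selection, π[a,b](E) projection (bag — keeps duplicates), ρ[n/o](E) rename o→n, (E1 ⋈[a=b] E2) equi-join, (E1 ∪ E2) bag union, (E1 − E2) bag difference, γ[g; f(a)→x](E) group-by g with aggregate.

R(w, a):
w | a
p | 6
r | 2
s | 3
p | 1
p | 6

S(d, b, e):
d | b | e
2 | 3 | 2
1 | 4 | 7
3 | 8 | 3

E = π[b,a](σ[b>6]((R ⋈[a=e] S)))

σ filters on b, owned by the right side.
E' = π[b,a]((R ⋈[a=e] σ[b>6](S)))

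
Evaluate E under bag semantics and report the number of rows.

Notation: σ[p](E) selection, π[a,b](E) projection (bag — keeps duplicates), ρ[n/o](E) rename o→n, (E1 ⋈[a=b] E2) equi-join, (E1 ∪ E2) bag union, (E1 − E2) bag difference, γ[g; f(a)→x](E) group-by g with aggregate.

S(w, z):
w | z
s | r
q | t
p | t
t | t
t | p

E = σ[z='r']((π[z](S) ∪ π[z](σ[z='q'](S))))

Stepwise |·|:
  S → 5
  π[z](S) → 5
  S → 5
  σ[z='q'](S) → 0
  π[z](σ[z='q'](S)) → 0
  (π[z](S) ∪ π[z](σ[z='q'](S))) → 5
  σ[z='r']((π[z](S) ∪ π[z](σ[z='q'](S)))) → 1

|E| = 1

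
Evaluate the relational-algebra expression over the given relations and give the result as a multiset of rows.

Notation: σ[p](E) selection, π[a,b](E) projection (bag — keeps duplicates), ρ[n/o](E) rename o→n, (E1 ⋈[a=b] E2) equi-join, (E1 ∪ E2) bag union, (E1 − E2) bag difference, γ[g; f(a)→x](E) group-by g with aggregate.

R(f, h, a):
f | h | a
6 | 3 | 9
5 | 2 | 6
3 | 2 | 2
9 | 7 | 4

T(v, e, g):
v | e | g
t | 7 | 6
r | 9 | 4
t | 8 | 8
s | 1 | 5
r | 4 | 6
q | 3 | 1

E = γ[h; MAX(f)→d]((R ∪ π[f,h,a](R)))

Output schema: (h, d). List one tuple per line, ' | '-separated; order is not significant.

Per-node cardinality:
  R → 4
  R → 4
  π[f,h,a](R) → 4
  (R ∪ π[f,h,a](R)) → 8
  γ[h; MAX(f)→d]((R ∪ π[f,h,a](R))) → 3

== RESULT ==
h | d
2 | 5
3 | 6
7 | 9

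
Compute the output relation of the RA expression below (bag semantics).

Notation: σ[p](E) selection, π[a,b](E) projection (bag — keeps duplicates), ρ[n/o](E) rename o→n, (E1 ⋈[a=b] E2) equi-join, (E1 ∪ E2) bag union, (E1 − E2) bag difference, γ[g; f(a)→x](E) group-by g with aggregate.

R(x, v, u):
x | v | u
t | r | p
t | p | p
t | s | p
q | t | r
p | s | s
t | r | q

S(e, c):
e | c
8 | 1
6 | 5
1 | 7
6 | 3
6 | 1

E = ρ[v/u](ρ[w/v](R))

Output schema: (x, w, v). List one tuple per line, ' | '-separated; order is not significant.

Row counts bottom-up:
  R → 6
  ρ[w/v](R) → 6
  ρ[v/u](ρ[w/v](R)) → 6

== RESULT ==
x | w | v
p | s | s
q | t | r
t | p | p
t | r | p
t | r | q
t | s | p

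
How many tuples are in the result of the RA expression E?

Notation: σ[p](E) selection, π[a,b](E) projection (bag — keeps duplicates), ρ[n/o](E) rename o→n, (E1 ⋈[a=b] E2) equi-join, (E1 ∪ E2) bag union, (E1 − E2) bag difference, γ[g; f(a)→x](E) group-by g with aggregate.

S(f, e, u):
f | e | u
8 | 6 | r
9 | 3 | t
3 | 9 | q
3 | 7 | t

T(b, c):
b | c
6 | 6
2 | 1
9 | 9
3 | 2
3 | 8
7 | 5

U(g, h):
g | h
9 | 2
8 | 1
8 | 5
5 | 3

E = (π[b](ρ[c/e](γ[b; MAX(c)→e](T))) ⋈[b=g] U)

Stepwise |·|:
  T → 6
  γ[b; MAX(c)→e](T) → 5
  ρ[c/e](γ[b; MAX(c)→e](T)) → 5
  π[b](ρ[c/e](γ[b; MAX(c)→e](T))) → 5
  U → 4
  (π[b](ρ[c/e](γ[b; MAX(c)→e](T))) ⋈[b=g] U) → 1

|E| = 1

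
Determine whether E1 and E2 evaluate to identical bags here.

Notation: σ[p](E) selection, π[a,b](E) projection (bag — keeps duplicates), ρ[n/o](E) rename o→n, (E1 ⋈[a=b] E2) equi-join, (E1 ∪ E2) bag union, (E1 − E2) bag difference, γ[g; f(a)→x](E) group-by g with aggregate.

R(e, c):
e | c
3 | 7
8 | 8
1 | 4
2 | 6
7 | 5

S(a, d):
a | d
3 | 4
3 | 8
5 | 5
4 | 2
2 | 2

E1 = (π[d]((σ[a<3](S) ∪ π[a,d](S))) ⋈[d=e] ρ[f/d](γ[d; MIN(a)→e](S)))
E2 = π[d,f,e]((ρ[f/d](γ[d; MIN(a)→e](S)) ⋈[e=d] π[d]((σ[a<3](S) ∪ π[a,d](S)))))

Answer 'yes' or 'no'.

E1 per-node cardinality:
  S → 5
  σ[a<3](S) → 1
  S → 5
  π[a,d](S) → 5
  (σ[a<3](S) ∪ π[a,d](S)) → 6
  π[d]((σ[a<3](S) ∪ π[a,d](S))) → 6
  S → 5
  γ[d; MIN(a)→e](S) → 4
  ρ[f/d](γ[d; MIN(a)→e](S)) → 4
  (π[d]((σ[a<3](S) ∪ π[a,d](S))) ⋈[d=e] ρ[f/d](γ[d; MIN(a)→e](S))) → 4
E2 per-node cardinality:
  S → 5
  γ[d; MIN(a)→e](S) → 4
  ρ[f/d](γ[d; MIN(a)→e](S)) → 4
  S → 5
  σ[a<3](S) → 1
  S → 5
  π[a,d](S) → 5
  (σ[a<3](S) ∪ π[a,d](S)) → 6
  π[d]((σ[a<3](S) ∪ π[a,d](S))) → 6
  (ρ[f/d](γ[d; MIN(a)→e](S)) ⋈[e=d] π[d]((σ[a<3](S) ∪ π[a,d](S)))) → 4
  π[d,f,e]((ρ[f/d](γ[d; MIN(a)→e](S)) ⋈[e=d] π[d]((σ[a<3](S) ∪ π[a,d](S))))) → 4

E1 and E2 produce the same multiset:
d | f | e
2 | 2 | 2
2 | 2 | 2
2 | 2 | 2
5 | 5 | 5

yes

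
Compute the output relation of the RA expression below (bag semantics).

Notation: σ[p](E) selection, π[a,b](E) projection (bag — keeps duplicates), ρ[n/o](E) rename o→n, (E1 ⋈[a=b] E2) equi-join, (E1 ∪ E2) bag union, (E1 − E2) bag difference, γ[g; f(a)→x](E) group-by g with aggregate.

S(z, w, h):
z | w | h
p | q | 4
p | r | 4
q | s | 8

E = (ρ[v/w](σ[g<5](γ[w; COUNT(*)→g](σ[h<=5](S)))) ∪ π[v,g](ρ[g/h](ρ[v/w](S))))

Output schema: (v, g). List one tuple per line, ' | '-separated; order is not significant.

Per-node cardinality:
  S → 3
  σ[h<=5](S) → 2
  γ[w; COUNT(*)→g](σ[h<=5](S)) → 2
  σ[g<5](γ[w; COUNT(*)→g](σ[h<=5](S))) → 2
  ρ[v/w](σ[g<5](γ[w; COUNT(*)→g](σ[h<=5](S)))) → 2
  S → 3
  ρ[v/w](S) → 3
  ρ[g/h](ρ[v/w](S)) → 3
  π[v,g](ρ[g/h](ρ[v/w](S))) → 3
  (ρ[v/w](σ[g<5](γ[w; COUNT(*)→g](σ[h<=5](S)))) ∪ π[v,g](ρ[g/h](ρ[v/w](S)))) → 5

== RESULT ==
v | g
q | 1
q | 4
r | 1
r | 4
s | 8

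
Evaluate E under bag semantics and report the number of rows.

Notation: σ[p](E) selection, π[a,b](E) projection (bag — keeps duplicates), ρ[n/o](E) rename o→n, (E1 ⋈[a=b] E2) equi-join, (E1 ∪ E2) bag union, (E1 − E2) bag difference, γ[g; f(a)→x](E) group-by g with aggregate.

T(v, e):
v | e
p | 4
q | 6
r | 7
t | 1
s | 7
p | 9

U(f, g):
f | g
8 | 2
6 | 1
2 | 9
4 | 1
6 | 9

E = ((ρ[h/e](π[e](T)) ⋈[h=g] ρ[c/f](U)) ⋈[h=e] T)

Stepwise |·|:
  T → 6
  π[e](T) → 6
  ρ[h/e](π[e](T)) → 6
  U → 5
  ρ[c/f](U) → 5
  (ρ[h/e](π[e](T)) ⋈[h=g] ρ[c/f](U)) → 4
  T → 6
  ((ρ[h/e](π[e](T)) ⋈[h=g] ρ[c/f](U)) ⋈[h=e] T) → 4

|E| = 4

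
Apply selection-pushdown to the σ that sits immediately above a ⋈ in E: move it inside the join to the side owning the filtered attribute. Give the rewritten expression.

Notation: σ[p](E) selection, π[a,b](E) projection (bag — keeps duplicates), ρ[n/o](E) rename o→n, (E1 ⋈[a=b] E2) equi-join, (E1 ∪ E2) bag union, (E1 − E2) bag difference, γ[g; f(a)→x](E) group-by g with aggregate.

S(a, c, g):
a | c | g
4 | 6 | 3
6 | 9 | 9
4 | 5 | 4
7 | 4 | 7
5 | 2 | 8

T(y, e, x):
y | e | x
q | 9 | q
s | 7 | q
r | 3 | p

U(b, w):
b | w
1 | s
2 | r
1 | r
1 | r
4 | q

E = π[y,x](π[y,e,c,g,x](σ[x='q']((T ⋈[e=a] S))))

σ filters on x, owned by the left side.
E' = π[y,x](π[y,e,c,g,x]((σ[x='q'](T) ⋈[e=a] S)))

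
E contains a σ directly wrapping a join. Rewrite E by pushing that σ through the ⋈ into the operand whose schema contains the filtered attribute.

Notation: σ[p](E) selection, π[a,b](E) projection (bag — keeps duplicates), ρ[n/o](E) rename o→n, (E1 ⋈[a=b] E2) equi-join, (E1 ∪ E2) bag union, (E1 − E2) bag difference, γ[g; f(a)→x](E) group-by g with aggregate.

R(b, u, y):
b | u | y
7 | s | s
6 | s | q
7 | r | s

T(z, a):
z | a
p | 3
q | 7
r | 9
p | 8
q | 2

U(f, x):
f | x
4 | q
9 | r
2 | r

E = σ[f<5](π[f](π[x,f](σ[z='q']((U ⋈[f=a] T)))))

σ filters on z, owned by the right side.
E' = σ[f<5](π[f](π[x,f]((U ⋈[f=a] σ[z='q'](T)))))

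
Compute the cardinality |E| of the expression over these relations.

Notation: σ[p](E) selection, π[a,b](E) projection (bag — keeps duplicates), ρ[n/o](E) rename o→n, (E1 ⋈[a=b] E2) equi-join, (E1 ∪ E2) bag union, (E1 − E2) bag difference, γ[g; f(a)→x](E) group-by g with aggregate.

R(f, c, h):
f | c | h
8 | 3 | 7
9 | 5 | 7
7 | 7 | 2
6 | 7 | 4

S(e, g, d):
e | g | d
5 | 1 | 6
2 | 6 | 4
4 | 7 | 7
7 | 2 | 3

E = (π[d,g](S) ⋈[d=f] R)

Per-node cardinality:
  S → 4
  π[d,g](S) → 4
  R → 4
  (π[d,g](S) ⋈[d=f] R) → 2

|E| = 2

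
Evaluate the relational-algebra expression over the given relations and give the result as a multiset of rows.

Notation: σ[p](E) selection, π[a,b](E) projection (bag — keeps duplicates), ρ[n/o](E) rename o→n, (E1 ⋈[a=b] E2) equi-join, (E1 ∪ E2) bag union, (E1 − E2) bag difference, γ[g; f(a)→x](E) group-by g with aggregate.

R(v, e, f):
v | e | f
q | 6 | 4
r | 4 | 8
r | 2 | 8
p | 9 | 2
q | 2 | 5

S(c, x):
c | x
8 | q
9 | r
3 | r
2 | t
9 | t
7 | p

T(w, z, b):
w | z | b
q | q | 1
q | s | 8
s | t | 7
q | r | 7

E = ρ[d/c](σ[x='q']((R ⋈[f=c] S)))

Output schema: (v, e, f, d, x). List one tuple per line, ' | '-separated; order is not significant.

Stepwise |·|:
  R → 5
  S → 6
  (R ⋈[f=c] S) → 3
  σ[x='q']((R ⋈[f=c] S)) → 2
  ρ[d/c](σ[x='q']((R ⋈[f=c] S))) → 2

== RESULT ==
v | e | f | d | x
r | 2 | 8 | 8 | q
r | 4 | 8 | 8 | q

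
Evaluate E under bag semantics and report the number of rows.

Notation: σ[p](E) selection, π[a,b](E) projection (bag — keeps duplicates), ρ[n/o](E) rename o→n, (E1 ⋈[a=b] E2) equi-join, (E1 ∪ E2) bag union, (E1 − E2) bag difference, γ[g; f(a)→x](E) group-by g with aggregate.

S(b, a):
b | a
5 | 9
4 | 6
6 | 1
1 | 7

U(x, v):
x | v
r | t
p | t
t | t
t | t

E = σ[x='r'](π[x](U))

Per-node cardinality:
  U → 4
  π[x](U) → 4
  σ[x='r'](π[x](U)) → 1

|E| = 1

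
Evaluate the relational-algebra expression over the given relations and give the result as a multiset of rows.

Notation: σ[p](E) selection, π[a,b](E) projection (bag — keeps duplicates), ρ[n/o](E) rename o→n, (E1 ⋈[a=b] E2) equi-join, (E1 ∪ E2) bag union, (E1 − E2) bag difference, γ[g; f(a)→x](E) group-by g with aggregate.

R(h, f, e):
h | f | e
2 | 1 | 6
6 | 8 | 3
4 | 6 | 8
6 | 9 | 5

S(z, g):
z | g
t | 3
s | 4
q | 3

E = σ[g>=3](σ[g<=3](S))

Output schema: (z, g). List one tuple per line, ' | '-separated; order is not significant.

Stepwise |·|:
  S → 3
  σ[g<=3](S) → 2
  σ[g>=3](σ[g<=3](S)) → 2

== RESULT ==
z | g
q | 3
t | 3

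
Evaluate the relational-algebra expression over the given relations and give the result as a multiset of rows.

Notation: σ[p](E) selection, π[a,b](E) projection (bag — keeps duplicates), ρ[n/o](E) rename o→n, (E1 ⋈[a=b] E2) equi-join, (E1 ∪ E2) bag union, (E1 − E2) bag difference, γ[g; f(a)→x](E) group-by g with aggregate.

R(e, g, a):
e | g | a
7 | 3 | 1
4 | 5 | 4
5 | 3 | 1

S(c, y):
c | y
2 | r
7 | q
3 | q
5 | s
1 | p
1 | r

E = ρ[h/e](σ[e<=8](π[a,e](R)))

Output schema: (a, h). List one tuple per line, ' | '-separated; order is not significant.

Subexpression sizes:
  R → 3
  π[a,e](R) → 3
  σ[e<=8](π[a,e](R)) → 3
  ρ[h/e](σ[e<=8](π[a,e](R))) → 3

== RESULT ==
a | h
1 | 5
1 | 7
4 | 4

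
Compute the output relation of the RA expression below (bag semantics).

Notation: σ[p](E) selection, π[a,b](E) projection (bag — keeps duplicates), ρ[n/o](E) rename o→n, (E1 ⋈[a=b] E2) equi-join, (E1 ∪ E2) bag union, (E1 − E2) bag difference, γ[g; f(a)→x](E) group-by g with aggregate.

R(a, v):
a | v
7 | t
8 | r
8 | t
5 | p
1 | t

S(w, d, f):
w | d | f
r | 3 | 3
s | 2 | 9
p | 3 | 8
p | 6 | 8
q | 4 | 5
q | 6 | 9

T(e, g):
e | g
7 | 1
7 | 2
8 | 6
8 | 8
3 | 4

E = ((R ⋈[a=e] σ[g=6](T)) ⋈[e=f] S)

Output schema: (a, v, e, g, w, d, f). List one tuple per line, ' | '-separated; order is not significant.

Per-node cardinality:
  R → 5
  T → 5
  σ[g=6](T) → 1
  (R ⋈[a=e] σ[g=6](T)) → 2
  S → 6
  ((R ⋈[a=e] σ[g=6](T)) ⋈[e=f] S) → 4

== RESULT ==
a | v | e | g | w | d | f
8 | r | 8 | 6 | p | 3 | 8
8 | r | 8 | 6 | p | 6 | 8
8 | t | 8 | 6 | p | 3 | 8
8 | t | 8 | 6 | p | 6 | 8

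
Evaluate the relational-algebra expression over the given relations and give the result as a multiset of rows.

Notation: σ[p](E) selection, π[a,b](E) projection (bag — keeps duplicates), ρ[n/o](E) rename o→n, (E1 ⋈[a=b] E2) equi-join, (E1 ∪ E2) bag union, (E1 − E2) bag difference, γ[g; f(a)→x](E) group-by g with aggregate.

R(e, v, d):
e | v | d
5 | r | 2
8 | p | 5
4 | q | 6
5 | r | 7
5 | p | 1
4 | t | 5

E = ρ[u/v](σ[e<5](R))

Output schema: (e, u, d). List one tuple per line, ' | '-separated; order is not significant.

Stepwise |·|:
  R → 6
  σ[e<5](R) → 2
  ρ[u/v](σ[e<5](R)) → 2

== RESULT ==
e | u | d
4 | q | 6
4 | t | 5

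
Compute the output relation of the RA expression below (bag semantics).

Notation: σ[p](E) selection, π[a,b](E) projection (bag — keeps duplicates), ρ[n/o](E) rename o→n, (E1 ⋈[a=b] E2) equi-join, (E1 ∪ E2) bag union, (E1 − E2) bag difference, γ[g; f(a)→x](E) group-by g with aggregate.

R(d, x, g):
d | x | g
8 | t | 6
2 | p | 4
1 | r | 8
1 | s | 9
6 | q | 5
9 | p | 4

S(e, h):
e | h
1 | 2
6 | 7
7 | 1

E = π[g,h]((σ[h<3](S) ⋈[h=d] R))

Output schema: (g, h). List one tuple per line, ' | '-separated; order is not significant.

Subexpression sizes:
  S → 3
  σ[h<3](S) → 2
  R → 6
  (σ[h<3](S) ⋈[h=d] R) → 3
  π[g,h]((σ[h<3](S) ⋈[h=d] R)) → 3

== RESULT ==
g | h
4 | 2
8 | 1
9 | 1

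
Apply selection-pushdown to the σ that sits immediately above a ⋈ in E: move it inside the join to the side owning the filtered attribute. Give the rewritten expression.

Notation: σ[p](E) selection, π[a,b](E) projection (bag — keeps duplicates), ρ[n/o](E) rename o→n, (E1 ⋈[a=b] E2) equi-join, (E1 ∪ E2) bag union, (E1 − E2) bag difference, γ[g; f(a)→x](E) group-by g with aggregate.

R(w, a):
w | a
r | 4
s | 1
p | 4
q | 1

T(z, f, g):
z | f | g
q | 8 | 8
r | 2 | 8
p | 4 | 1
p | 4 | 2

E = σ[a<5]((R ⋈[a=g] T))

σ filters on a, owned by the left side.
E' = (σ[a<5](R) ⋈[a=g] T)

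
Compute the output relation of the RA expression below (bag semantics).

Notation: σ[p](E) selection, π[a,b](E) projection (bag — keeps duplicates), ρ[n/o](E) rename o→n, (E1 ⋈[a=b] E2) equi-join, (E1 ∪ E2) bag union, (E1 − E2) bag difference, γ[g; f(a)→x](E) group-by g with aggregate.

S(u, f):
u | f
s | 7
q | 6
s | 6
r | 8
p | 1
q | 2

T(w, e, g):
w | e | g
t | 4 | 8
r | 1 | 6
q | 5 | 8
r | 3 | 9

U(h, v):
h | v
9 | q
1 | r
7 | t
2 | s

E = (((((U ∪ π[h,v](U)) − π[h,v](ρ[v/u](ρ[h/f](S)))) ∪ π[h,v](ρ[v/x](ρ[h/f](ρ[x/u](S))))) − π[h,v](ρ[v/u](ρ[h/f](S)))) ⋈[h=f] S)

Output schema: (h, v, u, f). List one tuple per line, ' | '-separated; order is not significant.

Row counts bottom-up:
  U → 4
  U → 4
  π[h,v](U) → 4
  (U ∪ π[h,v](U)) → 8
  S → 6
  ρ[h/f](S) → 6
  ρ[v/u](ρ[h/f](S)) → 6
  π[h,v](ρ[v/u](ρ[h/f](S))) → 6
  ((U ∪ π[h,v](U)) − π[h,v](ρ[v/u](ρ[h/f](S)))) → 8
  S → 6
  ρ[x/u](S) → 6
  ρ[h/f](ρ[x/u](S)) → 6
  ρ[v/x](ρ[h/f](ρ[x/u](S))) → 6
  π[h,v](ρ[v/x](ρ[h/f](ρ[x/u](S)))) → 6
  (((U ∪ π[h,v](U)) − π[h,v](ρ[v/u](ρ[h/f](S)))) ∪ π[h,v](ρ[v/x](ρ[h/f](ρ[x/u](S))))) → 14
  S → 6
  ρ[h/f](S) → 6
  ρ[v/u](ρ[h/f](S)) → 6
  π[h,v](ρ[v/u](ρ[h/f](S))) → 6
  ((((U ∪ π[h,v](U)) − π[h,v](ρ[v/u](ρ[h/f](S)))) ∪ π[h,v](ρ[v/x](ρ[h/f](ρ[x/u](S))))) − π[h,v](ρ[v/u](ρ[h/f](S)))) → 8
  S → 6
  (((((U ∪ π[h,v](U)) − π[h,v](ρ[v/u](ρ[h/f](S)))) ∪ π[h,v](ρ[v/x](ρ[h/f](ρ[x/u](S))))) − π[h,v](ρ[v/u](ρ[h/f](S)))) ⋈[h=f] S) → 6

== RESULT ==
h | v | u | f
1 | r | p | 1
1 | r | p | 1
2 | s | q | 2
2 | s | q | 2
7 | t | s | 7
7 | t | s | 7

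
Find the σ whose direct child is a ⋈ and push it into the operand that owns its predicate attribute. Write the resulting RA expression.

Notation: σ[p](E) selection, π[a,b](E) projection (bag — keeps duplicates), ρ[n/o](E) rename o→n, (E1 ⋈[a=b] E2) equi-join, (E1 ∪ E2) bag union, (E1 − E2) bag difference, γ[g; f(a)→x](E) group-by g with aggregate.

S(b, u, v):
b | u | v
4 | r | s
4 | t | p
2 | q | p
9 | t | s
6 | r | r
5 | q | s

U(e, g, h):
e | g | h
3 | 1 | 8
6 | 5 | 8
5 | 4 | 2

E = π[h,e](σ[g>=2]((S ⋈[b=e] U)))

σ filters on g, owned by the right side.
E' = π[h,e]((S ⋈[b=e] σ[g>=2](U)))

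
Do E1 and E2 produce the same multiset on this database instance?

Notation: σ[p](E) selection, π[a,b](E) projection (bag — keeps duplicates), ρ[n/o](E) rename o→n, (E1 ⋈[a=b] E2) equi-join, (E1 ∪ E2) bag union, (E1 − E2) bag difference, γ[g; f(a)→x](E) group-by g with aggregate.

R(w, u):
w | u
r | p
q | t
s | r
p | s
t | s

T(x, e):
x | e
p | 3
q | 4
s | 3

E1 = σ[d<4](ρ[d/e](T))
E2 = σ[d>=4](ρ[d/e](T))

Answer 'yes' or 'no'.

E1 stepwise |·|:
  T → 3
  ρ[d/e](T) → 3
  σ[d<4](ρ[d/e](T)) → 2
E2 stepwise |·|:
  T → 3
  ρ[d/e](T) → 3
  σ[d>=4](ρ[d/e](T)) → 1

E1 result:
x | d
p | 3
s | 3
E2 result:
x | d
q | 4
Witness: ('q', 4) appears 0× in E1 but 1× in E2.

no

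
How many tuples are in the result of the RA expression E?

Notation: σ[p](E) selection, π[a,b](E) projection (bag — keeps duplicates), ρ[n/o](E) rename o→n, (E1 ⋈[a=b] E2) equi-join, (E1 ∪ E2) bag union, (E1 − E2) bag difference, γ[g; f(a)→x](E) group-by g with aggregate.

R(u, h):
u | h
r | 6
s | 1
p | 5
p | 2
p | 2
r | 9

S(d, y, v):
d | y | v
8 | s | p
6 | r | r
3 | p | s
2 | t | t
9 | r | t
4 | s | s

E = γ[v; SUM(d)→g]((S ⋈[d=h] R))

Row counts bottom-up:
  S → 6
  R → 6
  (S ⋈[d=h] R) → 4
  γ[v; SUM(d)→g]((S ⋈[d=h] R)) → 2

|E| = 2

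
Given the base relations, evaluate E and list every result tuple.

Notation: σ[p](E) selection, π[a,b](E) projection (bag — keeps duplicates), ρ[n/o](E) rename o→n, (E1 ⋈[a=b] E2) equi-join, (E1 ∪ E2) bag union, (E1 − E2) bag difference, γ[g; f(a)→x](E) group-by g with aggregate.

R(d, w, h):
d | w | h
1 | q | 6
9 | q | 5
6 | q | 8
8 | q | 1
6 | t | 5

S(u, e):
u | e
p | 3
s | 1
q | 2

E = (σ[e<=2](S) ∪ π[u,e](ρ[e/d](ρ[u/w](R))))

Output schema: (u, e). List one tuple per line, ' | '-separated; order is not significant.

Stepwise |·|:
  S → 3
  σ[e<=2](S) → 2
  R → 5
  ρ[u/w](R) → 5
  ρ[e/d](ρ[u/w](R)) → 5
  π[u,e](ρ[e/d](ρ[u/w](R))) → 5
  (σ[e<=2](S) ∪ π[u,e](ρ[e/d](ρ[u/w](R)))) → 7

== RESULT ==
u | e
q | 1
q | 2
q | 6
q | 8
q | 9
s | 1
t | 6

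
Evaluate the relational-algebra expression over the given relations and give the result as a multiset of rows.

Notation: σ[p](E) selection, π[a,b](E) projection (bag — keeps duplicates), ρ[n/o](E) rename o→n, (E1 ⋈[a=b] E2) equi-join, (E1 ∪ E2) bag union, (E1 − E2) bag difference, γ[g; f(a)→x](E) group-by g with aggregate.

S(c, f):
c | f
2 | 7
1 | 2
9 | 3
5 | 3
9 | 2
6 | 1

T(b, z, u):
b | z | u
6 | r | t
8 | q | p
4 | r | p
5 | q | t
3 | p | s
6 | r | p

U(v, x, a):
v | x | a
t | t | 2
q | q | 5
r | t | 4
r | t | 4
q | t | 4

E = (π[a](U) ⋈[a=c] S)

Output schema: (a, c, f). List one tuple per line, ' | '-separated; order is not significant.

Per-node cardinality:
  U → 5
  π[a](U) → 5
  S → 6
  (π[a](U) ⋈[a=c] S) → 2

== RESULT ==
a | c | f
2 | 2 | 7
5 | 5 | 3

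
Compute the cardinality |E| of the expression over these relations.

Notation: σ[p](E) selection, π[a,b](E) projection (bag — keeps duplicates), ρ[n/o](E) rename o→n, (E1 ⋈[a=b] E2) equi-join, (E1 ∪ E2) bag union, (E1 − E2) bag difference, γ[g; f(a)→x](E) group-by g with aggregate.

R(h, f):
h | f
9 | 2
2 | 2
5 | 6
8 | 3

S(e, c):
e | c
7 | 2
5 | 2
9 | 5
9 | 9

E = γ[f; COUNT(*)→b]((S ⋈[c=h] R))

Per-node cardinality:
  S → 4
  R → 4
  (S ⋈[c=h] R) → 4
  γ[f; COUNT(*)→b]((S ⋈[c=h] R)) → 2

|E| = 2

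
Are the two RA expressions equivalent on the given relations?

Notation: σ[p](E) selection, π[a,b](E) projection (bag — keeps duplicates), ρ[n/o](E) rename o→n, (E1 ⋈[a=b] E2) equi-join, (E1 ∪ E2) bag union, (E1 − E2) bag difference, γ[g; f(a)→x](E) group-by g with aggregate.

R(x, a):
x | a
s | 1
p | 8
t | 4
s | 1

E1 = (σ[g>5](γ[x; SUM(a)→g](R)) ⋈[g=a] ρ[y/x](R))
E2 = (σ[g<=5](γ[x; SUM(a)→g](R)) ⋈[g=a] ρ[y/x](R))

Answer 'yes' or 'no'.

E1 stepwise |·|:
  R → 4
  γ[x; SUM(a)→g](R) → 3
  σ[g>5](γ[x; SUM(a)→g](R)) → 1
  R → 4
  ρ[y/x](R) → 4
  (σ[g>5](γ[x; SUM(a)→g](R)) ⋈[g=a] ρ[y/x](R)) → 1
E2 stepwise |·|:
  R → 4
  γ[x; SUM(a)→g](R) → 3
  σ[g<=5](γ[x; SUM(a)→g](R)) → 2
  R → 4
  ρ[y/x](R) → 4
  (σ[g<=5](γ[x; SUM(a)→g](R)) ⋈[g=a] ρ[y/x](R)) → 1

E1 result:
x | g | y | a
p | 8 | p | 8
E2 result:
x | g | y | a
t | 4 | t | 4
Witness: ('p', 8, 'p', 8) appears 1× in E1 but 0× in E2.

no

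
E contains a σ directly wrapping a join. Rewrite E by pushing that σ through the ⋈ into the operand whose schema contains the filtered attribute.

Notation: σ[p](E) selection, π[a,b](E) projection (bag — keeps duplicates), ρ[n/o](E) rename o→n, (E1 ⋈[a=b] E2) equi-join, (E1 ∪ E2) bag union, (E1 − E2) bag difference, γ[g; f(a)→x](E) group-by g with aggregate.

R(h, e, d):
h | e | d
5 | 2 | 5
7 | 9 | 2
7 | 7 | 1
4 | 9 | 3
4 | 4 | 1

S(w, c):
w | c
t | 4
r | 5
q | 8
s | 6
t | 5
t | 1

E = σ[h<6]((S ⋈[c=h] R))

σ filters on h, owned by the right side.
E' = (S ⋈[c=h] σ[h<6](R))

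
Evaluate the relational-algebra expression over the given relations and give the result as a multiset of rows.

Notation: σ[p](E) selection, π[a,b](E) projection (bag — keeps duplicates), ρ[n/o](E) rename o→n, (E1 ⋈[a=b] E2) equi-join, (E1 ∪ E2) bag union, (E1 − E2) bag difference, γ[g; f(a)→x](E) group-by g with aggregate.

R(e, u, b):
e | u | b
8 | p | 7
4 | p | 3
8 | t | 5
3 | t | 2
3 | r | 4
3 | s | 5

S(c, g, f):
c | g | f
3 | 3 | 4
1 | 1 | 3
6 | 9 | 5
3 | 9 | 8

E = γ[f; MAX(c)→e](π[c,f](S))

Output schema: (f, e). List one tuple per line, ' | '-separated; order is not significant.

Stepwise |·|:
  S → 4
  π[c,f](S) → 4
  γ[f; MAX(c)→e](π[c,f](S)) → 4

== RESULT ==
f | e
3 | 1
4 | 3
5 | 6
8 | 3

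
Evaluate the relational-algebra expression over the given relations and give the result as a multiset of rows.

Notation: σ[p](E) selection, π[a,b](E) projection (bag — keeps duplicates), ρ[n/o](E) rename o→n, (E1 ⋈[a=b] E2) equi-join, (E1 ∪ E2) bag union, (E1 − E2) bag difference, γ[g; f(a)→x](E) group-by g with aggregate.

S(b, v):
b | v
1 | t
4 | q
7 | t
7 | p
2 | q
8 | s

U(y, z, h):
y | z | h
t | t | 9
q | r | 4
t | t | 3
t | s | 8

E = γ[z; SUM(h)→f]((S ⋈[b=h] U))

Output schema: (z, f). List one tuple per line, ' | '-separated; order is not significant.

Row counts bottom-up:
  S → 6
  U → 4
  (S ⋈[b=h] U) → 2
  γ[z; SUM(h)→f]((S ⋈[b=h] U)) → 2

== RESULT ==
z | f
r | 4
s | 8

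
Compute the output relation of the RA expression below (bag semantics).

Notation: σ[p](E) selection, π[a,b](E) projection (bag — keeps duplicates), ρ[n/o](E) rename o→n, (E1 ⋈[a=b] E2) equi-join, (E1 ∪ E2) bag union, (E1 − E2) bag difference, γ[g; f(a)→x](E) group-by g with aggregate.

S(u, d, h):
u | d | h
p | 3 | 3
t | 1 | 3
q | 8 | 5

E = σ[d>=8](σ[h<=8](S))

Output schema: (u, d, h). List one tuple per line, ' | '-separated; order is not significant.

Stepwise |·|:
  S → 3
  σ[h<=8](S) → 3
  σ[d>=8](σ[h<=8](S)) → 1

== RESULT ==
u | d | h
q | 8 | 5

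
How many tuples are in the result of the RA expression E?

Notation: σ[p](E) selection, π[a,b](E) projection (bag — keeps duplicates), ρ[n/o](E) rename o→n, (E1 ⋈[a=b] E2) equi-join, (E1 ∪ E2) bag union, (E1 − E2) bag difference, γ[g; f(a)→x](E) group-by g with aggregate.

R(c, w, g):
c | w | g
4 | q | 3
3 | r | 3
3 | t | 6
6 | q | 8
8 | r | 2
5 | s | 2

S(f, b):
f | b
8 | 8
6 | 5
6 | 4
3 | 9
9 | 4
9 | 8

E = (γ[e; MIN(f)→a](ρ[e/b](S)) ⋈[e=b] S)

Row counts bottom-up:
  S → 6
  ρ[e/b](S) → 6
  γ[e; MIN(f)→a](ρ[e/b](S)) → 4
  S → 6
  (γ[e; MIN(f)→a](ρ[e/b](S)) ⋈[e=b] S) → 6

|E| = 6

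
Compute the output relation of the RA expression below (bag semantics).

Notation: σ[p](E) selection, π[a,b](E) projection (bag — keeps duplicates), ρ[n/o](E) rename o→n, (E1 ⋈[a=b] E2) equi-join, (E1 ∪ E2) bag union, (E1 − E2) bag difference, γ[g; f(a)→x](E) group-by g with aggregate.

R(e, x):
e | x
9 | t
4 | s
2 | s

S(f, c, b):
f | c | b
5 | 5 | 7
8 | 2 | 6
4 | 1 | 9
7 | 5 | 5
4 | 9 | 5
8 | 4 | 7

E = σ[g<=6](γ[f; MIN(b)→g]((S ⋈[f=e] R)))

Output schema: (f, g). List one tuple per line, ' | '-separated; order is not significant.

Per-node cardinality:
  S → 6
  R → 3
  (S ⋈[f=e] R) → 2
  γ[f; MIN(b)→g]((S ⋈[f=e] R)) → 1
  σ[g<=6](γ[f; MIN(b)→g]((S ⋈[f=e] R))) → 1

== RESULT ==
f | g
4 | 5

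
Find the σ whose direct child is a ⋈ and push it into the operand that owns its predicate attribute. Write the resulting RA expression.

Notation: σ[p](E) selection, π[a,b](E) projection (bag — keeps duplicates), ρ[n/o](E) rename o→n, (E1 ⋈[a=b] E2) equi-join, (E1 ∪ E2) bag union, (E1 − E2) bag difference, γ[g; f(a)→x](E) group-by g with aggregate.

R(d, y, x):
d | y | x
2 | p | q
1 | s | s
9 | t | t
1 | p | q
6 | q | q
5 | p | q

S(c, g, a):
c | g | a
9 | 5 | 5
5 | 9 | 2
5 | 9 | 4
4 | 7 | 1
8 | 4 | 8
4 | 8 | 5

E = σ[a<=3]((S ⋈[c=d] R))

σ filters on a, owned by the left side.
E' = (σ[a<=3](S) ⋈[c=d] R)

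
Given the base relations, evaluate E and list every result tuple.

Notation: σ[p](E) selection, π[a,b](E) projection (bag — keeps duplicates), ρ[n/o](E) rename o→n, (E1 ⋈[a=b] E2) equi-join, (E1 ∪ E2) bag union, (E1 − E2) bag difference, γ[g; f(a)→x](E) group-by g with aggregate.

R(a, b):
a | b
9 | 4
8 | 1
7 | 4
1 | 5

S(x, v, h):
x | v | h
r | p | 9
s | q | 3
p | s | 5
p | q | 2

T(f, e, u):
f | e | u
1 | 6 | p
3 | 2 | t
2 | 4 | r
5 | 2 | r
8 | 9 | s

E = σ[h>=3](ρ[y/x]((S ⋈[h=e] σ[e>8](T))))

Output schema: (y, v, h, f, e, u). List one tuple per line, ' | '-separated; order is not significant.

Stepwise |·|:
  S → 4
  T → 5
  σ[e>8](T) → 1
  (S ⋈[h=e] σ[e>8](T)) → 1
  ρ[y/x]((S ⋈[h=e] σ[e>8](T))) → 1
  σ[h>=3](ρ[y/x]((S ⋈[h=e] σ[e>8](T)))) → 1

== RESULT ==
y | v | h | f | e | u
r | p | 9 | 8 | 9 | s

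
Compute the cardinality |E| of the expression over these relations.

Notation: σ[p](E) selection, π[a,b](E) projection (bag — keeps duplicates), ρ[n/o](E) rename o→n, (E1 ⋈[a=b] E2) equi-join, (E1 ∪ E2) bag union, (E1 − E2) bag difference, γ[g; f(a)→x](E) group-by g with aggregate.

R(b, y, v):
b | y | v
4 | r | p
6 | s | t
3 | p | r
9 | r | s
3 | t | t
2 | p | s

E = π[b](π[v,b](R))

Stepwise |·|:
  R → 6
  π[v,b](R) → 6
  π[b](π[v,b](R)) → 6

|E| = 6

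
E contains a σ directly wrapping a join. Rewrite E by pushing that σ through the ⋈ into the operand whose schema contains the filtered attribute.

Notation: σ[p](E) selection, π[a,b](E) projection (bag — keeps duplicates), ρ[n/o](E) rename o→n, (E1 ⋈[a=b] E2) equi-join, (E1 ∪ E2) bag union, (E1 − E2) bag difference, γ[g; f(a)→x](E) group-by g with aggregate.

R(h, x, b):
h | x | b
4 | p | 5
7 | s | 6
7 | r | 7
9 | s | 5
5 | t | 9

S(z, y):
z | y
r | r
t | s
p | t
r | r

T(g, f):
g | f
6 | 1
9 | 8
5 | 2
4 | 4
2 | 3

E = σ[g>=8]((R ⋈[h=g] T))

σ filters on g, owned by the right side.
E' = (R ⋈[h=g] σ[g>=8](T))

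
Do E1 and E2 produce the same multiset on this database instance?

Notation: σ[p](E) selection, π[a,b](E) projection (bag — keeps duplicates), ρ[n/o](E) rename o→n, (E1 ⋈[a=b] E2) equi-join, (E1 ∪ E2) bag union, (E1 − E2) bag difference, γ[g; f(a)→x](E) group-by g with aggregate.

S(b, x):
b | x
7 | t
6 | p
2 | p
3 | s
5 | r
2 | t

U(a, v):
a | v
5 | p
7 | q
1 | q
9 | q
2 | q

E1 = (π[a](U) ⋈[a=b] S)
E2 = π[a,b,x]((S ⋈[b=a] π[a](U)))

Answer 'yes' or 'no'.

E1 stepwise |·|:
  U → 5
  π[a](U) → 5
  S → 6
  (π[a](U) ⋈[a=b] S) → 4
E2 stepwise |·|:
  S → 6
  U → 5
  π[a](U) → 5
  (S ⋈[b=a] π[a](U)) → 4
  π[a,b,x]((S ⋈[b=a] π[a](U))) → 4

E1 and E2 produce the same multiset:
a | b | x
2 | 2 | p
2 | 2 | t
5 | 5 | r
7 | 7 | t

yes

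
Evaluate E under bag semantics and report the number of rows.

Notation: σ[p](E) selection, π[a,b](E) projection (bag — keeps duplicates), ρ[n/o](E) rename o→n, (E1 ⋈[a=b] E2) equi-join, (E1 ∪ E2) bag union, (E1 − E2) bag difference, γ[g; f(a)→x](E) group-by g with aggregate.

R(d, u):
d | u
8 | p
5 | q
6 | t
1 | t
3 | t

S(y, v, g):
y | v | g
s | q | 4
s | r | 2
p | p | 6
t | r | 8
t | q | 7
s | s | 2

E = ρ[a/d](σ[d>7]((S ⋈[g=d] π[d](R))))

Stepwise |·|:
  S → 6
  R → 5
  π[d](R) → 5
  (S ⋈[g=d] π[d](R)) → 2
  σ[d>7]((S ⋈[g=d] π[d](R))) → 1
  ρ[a/d](σ[d>7]((S ⋈[g=d] π[d](R)))) → 1

|E| = 1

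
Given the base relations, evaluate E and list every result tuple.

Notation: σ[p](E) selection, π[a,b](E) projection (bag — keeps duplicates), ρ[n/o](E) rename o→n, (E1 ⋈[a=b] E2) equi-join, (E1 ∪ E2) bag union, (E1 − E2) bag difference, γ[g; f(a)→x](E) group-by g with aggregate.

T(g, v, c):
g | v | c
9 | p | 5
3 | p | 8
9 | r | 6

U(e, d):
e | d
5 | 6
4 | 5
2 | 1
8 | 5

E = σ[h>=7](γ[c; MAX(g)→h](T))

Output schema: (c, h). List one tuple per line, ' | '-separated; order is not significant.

Row counts bottom-up:
  T → 3
  γ[c; MAX(g)→h](T) → 3
  σ[h>=7](γ[c; MAX(g)→h](T)) → 2

== RESULT ==
c | h
5 | 9
6 | 9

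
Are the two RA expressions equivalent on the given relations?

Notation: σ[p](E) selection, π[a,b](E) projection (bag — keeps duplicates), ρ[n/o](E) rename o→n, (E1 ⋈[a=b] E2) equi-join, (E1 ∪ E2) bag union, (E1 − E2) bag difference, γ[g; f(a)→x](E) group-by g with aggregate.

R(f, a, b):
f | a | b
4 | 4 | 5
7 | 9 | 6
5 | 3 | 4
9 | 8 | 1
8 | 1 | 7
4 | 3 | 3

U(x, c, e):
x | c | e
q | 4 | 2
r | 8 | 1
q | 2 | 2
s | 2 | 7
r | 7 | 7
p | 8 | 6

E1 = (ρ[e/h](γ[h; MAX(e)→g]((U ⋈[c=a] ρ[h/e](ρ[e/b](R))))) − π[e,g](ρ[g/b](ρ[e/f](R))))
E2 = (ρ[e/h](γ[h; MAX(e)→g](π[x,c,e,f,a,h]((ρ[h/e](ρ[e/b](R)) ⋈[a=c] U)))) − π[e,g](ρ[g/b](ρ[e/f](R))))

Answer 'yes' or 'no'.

E1 subexpression sizes:
  U → 6
  R → 6
  ρ[e/b](R) → 6
  ρ[h/e](ρ[e/b](R)) → 6
  (U ⋈[c=a] ρ[h/e](ρ[e/b](R))) → 3
  γ[h; MAX(e)→g]((U ⋈[c=a] ρ[h/e](ρ[e/b](R)))) → 2
  ρ[e/h](γ[h; MAX(e)→g]((U ⋈[c=a] ρ[h/e](ρ[e/b](R))))) → 2
  R → 6
  ρ[e/f](R) → 6
  ρ[g/b](ρ[e/f](R)) → 6
  π[e,g](ρ[g/b](ρ[e/f](R))) → 6
  (ρ[e/h](γ[h; MAX(e)→g]((U ⋈[c=a] ρ[h/e](ρ[e/b](R))))) − π[e,g](ρ[g/b](ρ[e/f](R)))) → 2
E2 subexpression sizes:
  R → 6
  ρ[e/b](R) → 6
  ρ[h/e](ρ[e/b](R)) → 6
  U → 6
  (ρ[h/e](ρ[e/b](R)) ⋈[a=c] U) → 3
  π[x,c,e,f,a,h]((ρ[h/e](ρ[e/b](R)) ⋈[a=c] U)) → 3
  γ[h; MAX(e)→g](π[x,c,e,f,a,h]((ρ[h/e](ρ[e/b](R)) ⋈[a=c] U))) → 2
  ρ[e/h](γ[h; MAX(e)→g](π[x,c,e,f,a,h]((ρ[h/e](ρ[e/b](R)) ⋈[a=c] U)))) → 2
  R → 6
  ρ[e/f](R) → 6
  ρ[g/b](ρ[e/f](R)) → 6
  π[e,g](ρ[g/b](ρ[e/f](R))) → 6
  (ρ[e/h](γ[h; MAX(e)→g](π[x,c,e,f,a,h]((ρ[h/e](ρ[e/b](R)) ⋈[a=c] U)))) − π[e,g](ρ[g/b](ρ[e/f](R)))) → 2

E1 and E2 produce the same multiset:
e | g
1 | 6
5 | 2

yes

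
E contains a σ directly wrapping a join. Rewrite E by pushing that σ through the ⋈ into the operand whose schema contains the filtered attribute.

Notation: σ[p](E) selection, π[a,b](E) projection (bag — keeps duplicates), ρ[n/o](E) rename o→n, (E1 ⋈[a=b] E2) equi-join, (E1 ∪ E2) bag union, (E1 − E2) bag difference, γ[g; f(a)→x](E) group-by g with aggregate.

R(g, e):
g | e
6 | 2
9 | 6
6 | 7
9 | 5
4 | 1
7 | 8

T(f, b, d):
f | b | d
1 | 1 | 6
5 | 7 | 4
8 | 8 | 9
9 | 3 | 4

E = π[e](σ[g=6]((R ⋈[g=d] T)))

σ filters on g, owned by the left side.
E' = π[e]((σ[g=6](R) ⋈[g=d] T))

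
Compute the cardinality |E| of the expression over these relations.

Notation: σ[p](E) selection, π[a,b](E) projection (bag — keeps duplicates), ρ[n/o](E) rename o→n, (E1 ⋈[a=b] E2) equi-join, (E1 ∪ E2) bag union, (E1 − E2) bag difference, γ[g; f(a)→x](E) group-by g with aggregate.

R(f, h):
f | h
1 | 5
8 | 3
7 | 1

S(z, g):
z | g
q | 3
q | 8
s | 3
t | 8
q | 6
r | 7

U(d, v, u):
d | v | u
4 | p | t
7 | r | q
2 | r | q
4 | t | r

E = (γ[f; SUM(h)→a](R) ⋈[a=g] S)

Stepwise |·|:
  R → 3
  γ[f; SUM(h)→a](R) → 3
  S → 6
  (γ[f; SUM(h)→a](R) ⋈[a=g] S) → 2

|E| = 2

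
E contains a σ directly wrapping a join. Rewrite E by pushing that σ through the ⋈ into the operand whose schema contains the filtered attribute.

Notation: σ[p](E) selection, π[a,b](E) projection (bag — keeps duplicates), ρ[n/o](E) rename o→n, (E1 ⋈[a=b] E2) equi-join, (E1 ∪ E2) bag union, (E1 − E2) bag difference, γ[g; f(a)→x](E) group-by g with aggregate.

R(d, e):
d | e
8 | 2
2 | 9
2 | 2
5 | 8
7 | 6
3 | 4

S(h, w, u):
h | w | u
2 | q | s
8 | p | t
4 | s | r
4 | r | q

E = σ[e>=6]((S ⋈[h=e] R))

σ filters on e, owned by the right side.
E' = (S ⋈[h=e] σ[e>=6](R))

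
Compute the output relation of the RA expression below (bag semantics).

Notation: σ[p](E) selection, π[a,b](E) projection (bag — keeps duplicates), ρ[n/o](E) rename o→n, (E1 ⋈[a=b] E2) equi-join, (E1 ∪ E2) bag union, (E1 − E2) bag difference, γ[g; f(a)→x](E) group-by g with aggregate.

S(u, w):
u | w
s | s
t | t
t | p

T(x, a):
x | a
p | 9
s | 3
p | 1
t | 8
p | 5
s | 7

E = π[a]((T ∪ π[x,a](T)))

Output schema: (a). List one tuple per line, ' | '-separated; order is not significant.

Row counts bottom-up:
  T → 6
  T → 6
  π[x,a](T) → 6
  (T ∪ π[x,a](T)) → 12
  π[a]((T ∪ π[x,a](T))) → 12

== RESULT ==
a
1
1
3
3
5
5
7
7
8
8
9
9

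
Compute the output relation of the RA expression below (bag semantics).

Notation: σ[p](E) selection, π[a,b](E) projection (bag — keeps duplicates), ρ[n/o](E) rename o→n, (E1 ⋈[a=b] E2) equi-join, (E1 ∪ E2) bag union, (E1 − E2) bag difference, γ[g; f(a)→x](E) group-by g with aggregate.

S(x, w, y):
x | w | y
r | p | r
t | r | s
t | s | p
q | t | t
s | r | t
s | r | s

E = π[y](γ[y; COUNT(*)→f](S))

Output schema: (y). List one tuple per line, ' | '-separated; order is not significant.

Stepwise |·|:
  S → 6
  γ[y; COUNT(*)→f](S) → 4
  π[y](γ[y; COUNT(*)→f](S)) → 4

== RESULT ==
y
p
r
s
t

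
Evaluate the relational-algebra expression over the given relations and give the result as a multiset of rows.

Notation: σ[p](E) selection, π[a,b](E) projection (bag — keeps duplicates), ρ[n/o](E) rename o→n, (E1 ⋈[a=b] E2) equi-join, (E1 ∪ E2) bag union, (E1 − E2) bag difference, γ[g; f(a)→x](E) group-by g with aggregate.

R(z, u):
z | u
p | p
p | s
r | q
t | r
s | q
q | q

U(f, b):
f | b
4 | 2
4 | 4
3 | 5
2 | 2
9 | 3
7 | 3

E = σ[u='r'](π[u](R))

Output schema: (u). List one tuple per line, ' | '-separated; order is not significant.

Per-node cardinality:
  R → 6
  π[u](R) → 6
  σ[u='r'](π[u](R)) → 1

== RESULT ==
u
r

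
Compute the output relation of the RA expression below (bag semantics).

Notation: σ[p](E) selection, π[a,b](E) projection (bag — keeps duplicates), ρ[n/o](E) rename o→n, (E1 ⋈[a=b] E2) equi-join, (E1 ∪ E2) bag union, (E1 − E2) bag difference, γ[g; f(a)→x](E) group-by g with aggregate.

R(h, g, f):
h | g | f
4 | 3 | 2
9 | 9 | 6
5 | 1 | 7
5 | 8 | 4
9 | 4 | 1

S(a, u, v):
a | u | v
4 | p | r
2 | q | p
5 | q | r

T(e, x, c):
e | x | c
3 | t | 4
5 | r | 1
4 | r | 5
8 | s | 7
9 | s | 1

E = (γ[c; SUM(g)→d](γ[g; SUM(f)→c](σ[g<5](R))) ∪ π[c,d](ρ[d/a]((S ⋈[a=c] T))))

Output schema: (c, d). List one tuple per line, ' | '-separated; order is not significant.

Stepwise |·|:
  R → 5
  σ[g<5](R) → 3
  γ[g; SUM(f)→c](σ[g<5](R)) → 3
  γ[c; SUM(g)→d](γ[g; SUM(f)→c](σ[g<5](R))) → 3
  S → 3
  T → 5
  (S ⋈[a=c] T) → 2
  ρ[d/a]((S ⋈[a=c] T)) → 2
  π[c,d](ρ[d/a]((S ⋈[a=c] T))) → 2
  (γ[c; SUM(g)→d](γ[g; SUM(f)→c](σ[g<5](R))) ∪ π[c,d](ρ[d/a]((S ⋈[a=c] T)))) → 5

== RESULT ==
c | d
1 | 4
2 | 3
4 | 4
5 | 5
7 | 1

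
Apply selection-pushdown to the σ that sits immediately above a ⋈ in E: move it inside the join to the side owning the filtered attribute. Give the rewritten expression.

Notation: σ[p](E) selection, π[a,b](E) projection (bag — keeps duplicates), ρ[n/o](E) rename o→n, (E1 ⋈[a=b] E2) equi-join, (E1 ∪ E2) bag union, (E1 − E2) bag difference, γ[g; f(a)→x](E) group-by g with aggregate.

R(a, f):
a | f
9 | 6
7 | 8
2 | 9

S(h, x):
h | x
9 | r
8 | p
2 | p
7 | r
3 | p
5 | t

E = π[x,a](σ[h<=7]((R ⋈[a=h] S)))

σ filters on h, owned by the right side.
E' = π[x,a]((R ⋈[a=h] σ[h<=7](S)))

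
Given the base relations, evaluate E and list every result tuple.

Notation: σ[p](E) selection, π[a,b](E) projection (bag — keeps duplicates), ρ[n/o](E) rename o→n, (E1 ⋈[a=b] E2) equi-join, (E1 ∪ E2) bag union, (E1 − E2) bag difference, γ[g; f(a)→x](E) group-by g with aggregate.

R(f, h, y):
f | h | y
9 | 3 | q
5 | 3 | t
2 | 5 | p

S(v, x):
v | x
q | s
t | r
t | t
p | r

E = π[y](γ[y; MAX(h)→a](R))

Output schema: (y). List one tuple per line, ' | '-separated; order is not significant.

Per-node cardinality:
  R → 3
  γ[y; MAX(h)→a](R) → 3
  π[y](γ[y; MAX(h)→a](R)) → 3

== RESULT ==
y
p
q
t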